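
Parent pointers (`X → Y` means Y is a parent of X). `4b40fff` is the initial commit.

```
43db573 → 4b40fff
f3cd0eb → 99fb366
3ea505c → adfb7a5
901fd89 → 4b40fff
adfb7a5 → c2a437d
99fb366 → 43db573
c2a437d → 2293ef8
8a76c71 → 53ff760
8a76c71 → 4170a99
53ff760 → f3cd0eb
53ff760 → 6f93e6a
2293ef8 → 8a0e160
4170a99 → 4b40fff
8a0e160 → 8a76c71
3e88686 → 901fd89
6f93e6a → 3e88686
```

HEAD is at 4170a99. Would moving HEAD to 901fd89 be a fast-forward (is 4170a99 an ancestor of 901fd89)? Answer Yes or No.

A fast-forward from 4170a99 to 901fd89 is possible iff 4170a99 is an ancestor of 901fd89.
Ancestors of 901fd89: {4b40fff, 901fd89}.
4170a99 is not among them, so fast-forward is not possible.

No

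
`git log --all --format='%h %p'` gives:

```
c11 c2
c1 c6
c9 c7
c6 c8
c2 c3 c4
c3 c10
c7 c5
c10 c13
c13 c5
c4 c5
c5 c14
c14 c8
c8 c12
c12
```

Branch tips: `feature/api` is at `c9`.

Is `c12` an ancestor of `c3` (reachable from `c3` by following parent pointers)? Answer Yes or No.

Ancestors of c3 (commits reachable by following parents): {c10, c12, c13, c14, c3, c5, c8}.
c12 is in that set, so it is an ancestor of c3.

Yes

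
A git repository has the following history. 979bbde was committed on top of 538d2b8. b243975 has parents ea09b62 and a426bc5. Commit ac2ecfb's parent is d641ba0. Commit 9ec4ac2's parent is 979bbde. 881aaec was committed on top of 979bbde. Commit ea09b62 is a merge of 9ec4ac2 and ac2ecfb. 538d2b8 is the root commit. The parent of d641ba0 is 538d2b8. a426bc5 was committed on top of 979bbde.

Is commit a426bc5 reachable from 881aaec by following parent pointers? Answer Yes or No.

No

Ancestors of 881aaec: {538d2b8, 881aaec, 979bbde}.
a426bc5 is not in that set, so it is not an ancestor of 881aaec.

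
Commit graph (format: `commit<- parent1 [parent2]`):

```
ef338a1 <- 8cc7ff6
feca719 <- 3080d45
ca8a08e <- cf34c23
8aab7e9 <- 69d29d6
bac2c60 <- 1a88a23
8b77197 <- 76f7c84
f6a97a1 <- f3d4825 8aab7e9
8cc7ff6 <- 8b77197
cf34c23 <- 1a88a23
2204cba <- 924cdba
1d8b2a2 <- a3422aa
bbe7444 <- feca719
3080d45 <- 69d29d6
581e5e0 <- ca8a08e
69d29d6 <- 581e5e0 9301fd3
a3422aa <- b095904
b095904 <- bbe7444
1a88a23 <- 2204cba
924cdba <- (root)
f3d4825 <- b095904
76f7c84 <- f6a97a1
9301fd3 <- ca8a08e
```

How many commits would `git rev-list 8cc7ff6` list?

Walking parent pointers from 8cc7ff6: reachable set = {1a88a23, 2204cba, 3080d45, 581e5e0, 69d29d6, 76f7c84, 8aab7e9, 8b77197, 8cc7ff6, 924cdba, 9301fd3, b095904, bbe7444, ca8a08e, cf34c23, f3d4825, f6a97a1, feca719}.
That is 18 commits.

18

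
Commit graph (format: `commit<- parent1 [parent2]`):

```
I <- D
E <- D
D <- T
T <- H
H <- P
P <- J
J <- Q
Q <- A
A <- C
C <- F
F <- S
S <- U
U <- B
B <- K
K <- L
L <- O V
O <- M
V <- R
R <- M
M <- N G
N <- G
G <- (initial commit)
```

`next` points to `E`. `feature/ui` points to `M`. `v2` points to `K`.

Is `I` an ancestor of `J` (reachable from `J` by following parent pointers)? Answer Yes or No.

No

Ancestors of J: {A, B, C, F, G, J, K, L, M, N, O, Q, R, S, U, V}.
I is not in that set, so it is not an ancestor of J.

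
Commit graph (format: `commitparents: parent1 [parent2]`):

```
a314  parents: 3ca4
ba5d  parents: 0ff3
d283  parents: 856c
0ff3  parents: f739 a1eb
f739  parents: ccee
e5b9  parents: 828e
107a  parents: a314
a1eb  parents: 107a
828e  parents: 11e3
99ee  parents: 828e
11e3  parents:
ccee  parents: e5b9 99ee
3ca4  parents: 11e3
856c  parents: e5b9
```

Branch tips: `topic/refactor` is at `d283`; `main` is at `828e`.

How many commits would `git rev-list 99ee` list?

3

Walking parent pointers from 99ee: reachable set = {11e3, 828e, 99ee}.
That is 3 commits.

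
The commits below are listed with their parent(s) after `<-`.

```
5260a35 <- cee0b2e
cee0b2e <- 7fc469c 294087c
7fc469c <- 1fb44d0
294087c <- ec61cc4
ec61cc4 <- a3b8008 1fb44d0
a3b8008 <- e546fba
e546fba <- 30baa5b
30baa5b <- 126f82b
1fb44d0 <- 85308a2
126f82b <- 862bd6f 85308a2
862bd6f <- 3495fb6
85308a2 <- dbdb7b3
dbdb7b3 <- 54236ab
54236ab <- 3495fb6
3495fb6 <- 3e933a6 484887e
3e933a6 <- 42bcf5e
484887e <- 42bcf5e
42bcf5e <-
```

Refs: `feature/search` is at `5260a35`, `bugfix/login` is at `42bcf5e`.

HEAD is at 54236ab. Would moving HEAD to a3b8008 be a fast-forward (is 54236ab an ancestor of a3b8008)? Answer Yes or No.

A fast-forward from 54236ab to a3b8008 is possible iff 54236ab is an ancestor of a3b8008.
Ancestors of a3b8008: {126f82b, 30baa5b, 3495fb6, 3e933a6, 42bcf5e, 484887e, 54236ab, 85308a2, 862bd6f, a3b8008, dbdb7b3, e546fba}.
54236ab is among them, so fast-forward is possible.

Yes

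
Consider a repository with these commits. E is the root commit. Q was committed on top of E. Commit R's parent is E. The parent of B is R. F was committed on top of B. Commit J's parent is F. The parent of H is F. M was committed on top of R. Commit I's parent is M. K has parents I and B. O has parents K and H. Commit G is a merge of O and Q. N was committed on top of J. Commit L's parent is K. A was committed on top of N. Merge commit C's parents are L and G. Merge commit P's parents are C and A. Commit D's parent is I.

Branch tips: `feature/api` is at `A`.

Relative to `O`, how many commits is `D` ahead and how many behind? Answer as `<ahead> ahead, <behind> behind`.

Reachable from D: {D, E, I, M, R}.
Reachable from O: {B, E, F, H, I, K, M, O, R}.
Only in D's history (ahead): {D} — 1.
Only in O's history (behind): {B, F, H, K, O} — 5.

1 ahead, 5 behind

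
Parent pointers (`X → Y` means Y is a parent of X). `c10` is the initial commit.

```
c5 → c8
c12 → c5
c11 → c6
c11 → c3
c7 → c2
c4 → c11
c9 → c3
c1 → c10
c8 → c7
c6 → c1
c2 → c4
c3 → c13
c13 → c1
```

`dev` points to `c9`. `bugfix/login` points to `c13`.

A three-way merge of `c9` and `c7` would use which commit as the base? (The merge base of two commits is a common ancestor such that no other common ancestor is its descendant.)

c3

Ancestors of c9: {c1, c10, c13, c3, c9}.
Ancestors of c7: {c1, c10, c11, c13, c2, c3, c4, c6, c7}.
Common ancestors: {c1, c10, c13, c3}.
Among these, c3 is not an ancestor of any other common ancestor — it is the merge base.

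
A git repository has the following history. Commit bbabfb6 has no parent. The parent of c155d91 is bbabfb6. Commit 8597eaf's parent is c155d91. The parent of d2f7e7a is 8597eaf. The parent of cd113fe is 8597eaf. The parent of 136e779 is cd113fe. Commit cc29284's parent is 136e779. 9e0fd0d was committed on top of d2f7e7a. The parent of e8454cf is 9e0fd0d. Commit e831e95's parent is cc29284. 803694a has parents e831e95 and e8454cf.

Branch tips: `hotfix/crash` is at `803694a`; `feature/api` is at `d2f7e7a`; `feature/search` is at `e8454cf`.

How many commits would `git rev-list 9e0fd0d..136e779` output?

2

Reachable from 136e779: {136e779, 8597eaf, bbabfb6, c155d91, cd113fe}.
Reachable from 9e0fd0d: {8597eaf, 9e0fd0d, bbabfb6, c155d91, d2f7e7a}.
In 136e779's history but not 9e0fd0d's: {136e779, cd113fe} — 2 commits.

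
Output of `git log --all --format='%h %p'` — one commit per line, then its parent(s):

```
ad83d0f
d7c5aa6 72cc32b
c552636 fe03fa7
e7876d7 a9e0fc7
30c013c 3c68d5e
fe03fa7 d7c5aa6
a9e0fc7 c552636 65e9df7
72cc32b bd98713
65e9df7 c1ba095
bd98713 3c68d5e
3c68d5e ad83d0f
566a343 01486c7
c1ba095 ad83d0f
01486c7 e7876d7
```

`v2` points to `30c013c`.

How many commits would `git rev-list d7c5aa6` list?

5

Walking parent pointers from d7c5aa6: reachable set = {3c68d5e, 72cc32b, ad83d0f, bd98713, d7c5aa6}.
That is 5 commits.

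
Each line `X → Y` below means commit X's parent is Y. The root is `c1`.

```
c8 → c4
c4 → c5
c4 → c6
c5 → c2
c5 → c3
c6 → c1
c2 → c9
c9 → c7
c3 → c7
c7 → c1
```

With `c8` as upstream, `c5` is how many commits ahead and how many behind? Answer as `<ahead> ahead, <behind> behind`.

Reachable from c5: {c1, c2, c3, c5, c7, c9}.
Reachable from c8: {c1, c2, c3, c4, c5, c6, c7, c8, c9}.
Only in c5's history (ahead): {} — 0.
Only in c8's history (behind): {c4, c6, c8} — 3.

0 ahead, 3 behind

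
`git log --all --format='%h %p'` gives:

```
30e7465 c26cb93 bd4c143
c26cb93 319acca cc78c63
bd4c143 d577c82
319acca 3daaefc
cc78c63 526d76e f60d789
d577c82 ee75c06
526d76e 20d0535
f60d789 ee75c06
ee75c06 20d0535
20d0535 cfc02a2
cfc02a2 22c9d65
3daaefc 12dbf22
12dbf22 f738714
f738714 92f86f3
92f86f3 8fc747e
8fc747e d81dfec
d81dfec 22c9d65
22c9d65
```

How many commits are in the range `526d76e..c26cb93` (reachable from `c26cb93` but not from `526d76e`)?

Reachable from c26cb93: {12dbf22, 20d0535, 22c9d65, 319acca, 3daaefc, 526d76e, 8fc747e, 92f86f3, c26cb93, cc78c63, cfc02a2, d81dfec, ee75c06, f60d789, f738714}.
Reachable from 526d76e: {20d0535, 22c9d65, 526d76e, cfc02a2}.
In c26cb93's history but not 526d76e's: {12dbf22, 319acca, 3daaefc, 8fc747e, 92f86f3, c26cb93, cc78c63, d81dfec, ee75c06, f60d789, f738714} — 11 commits.

11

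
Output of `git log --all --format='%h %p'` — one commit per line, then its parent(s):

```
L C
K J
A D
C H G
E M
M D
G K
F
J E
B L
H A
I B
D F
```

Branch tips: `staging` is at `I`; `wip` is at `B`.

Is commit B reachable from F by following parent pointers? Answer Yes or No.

Ancestors of F: {F}.
B is not in that set, so it is not an ancestor of F.

No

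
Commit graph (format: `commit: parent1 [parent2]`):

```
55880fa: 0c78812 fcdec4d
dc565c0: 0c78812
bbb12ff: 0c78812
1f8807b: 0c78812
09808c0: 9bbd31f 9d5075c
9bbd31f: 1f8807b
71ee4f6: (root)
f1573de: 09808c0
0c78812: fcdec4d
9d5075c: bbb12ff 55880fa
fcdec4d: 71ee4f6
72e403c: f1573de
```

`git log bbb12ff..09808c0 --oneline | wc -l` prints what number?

5

Reachable from 09808c0: {09808c0, 0c78812, 1f8807b, 55880fa, 71ee4f6, 9bbd31f, 9d5075c, bbb12ff, fcdec4d}.
Reachable from bbb12ff: {0c78812, 71ee4f6, bbb12ff, fcdec4d}.
In 09808c0's history but not bbb12ff's: {09808c0, 1f8807b, 55880fa, 9bbd31f, 9d5075c} — 5 commits.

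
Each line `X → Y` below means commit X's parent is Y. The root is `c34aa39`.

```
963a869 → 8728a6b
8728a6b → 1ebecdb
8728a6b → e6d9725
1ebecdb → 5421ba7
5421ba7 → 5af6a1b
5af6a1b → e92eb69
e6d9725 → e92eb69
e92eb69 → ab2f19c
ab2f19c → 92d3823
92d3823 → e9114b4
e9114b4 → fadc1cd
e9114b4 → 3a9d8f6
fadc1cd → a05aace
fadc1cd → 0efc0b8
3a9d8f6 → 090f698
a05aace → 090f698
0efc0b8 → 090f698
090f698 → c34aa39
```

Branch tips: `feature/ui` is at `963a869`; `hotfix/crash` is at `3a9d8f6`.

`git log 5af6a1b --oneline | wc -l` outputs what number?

11

Walking parent pointers from 5af6a1b: reachable set = {090f698, 0efc0b8, 3a9d8f6, 5af6a1b, 92d3823, a05aace, ab2f19c, c34aa39, e9114b4, e92eb69, fadc1cd}.
That is 11 commits.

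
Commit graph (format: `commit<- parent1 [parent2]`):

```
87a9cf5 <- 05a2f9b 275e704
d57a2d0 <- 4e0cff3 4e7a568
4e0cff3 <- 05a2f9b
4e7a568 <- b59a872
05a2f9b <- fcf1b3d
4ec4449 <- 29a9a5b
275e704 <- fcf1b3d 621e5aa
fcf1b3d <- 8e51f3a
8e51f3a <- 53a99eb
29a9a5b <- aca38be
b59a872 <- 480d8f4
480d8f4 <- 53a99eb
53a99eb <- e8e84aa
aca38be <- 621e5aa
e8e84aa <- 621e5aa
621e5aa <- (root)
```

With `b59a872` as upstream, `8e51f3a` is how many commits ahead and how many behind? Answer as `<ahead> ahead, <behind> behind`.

1 ahead, 2 behind

Reachable from 8e51f3a: {53a99eb, 621e5aa, 8e51f3a, e8e84aa}.
Reachable from b59a872: {480d8f4, 53a99eb, 621e5aa, b59a872, e8e84aa}.
Only in 8e51f3a's history (ahead): {8e51f3a} — 1.
Only in b59a872's history (behind): {480d8f4, b59a872} — 2.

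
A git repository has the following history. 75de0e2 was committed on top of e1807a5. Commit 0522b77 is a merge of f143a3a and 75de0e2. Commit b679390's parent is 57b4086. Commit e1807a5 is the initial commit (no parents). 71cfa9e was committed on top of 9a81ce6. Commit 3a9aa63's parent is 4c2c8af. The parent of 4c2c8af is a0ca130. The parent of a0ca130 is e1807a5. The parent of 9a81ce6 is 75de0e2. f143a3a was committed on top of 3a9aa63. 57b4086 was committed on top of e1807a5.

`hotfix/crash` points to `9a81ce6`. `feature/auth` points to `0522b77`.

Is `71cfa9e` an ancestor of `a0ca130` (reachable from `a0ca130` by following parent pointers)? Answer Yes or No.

No

Ancestors of a0ca130: {a0ca130, e1807a5}.
71cfa9e is not in that set, so it is not an ancestor of a0ca130.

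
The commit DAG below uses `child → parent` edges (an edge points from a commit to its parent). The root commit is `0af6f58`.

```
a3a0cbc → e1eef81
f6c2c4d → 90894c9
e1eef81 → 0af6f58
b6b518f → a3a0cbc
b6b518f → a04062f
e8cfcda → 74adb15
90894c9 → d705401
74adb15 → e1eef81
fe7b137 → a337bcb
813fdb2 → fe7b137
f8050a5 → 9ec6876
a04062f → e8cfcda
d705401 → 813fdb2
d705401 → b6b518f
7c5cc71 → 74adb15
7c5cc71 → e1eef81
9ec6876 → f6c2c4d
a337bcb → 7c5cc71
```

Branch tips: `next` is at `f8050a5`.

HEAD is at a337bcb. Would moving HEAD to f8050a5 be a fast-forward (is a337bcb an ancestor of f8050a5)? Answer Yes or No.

Yes

A fast-forward from a337bcb to f8050a5 is possible iff a337bcb is an ancestor of f8050a5.
Ancestors of f8050a5: {0af6f58, 74adb15, 7c5cc71, 813fdb2, 90894c9, 9ec6876, a04062f, a337bcb, a3a0cbc, b6b518f, d705401, e1eef81, e8cfcda, f6c2c4d, f8050a5, fe7b137}.
a337bcb is among them, so fast-forward is possible.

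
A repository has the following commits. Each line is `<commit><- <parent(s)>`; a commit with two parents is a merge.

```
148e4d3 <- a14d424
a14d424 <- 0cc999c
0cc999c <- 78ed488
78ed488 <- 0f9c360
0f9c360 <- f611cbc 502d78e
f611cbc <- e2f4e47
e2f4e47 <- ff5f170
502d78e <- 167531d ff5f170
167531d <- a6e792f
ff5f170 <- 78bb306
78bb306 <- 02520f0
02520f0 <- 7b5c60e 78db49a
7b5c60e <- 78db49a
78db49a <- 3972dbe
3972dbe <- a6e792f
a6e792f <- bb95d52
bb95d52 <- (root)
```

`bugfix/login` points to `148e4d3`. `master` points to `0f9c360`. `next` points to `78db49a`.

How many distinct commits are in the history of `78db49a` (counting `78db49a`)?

Walking parent pointers from 78db49a: reachable set = {3972dbe, 78db49a, a6e792f, bb95d52}.
That is 4 commits.

4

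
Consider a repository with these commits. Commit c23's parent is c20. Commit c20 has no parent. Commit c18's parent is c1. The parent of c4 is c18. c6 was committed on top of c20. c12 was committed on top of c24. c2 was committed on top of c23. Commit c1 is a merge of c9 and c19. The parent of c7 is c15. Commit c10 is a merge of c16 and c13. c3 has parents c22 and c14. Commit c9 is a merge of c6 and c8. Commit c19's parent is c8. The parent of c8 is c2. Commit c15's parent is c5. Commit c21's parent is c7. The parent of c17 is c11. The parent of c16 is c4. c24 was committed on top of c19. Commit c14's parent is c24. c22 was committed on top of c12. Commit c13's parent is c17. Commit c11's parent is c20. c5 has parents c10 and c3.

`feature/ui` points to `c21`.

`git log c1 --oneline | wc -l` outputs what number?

8

Walking parent pointers from c1: reachable set = {c1, c19, c2, c20, c23, c6, c8, c9}.
That is 8 commits.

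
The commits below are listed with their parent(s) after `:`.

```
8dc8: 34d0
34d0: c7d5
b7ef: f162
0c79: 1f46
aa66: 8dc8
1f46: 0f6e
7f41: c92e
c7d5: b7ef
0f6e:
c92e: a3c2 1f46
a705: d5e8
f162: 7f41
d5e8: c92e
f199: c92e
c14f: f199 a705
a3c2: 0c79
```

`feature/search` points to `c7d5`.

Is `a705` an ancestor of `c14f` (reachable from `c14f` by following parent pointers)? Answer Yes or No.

Yes

Ancestors of c14f (commits reachable by following parents): {0c79, 0f6e, 1f46, a3c2, a705, c14f, c92e, d5e8, f199}.
a705 is in that set, so it is an ancestor of c14f.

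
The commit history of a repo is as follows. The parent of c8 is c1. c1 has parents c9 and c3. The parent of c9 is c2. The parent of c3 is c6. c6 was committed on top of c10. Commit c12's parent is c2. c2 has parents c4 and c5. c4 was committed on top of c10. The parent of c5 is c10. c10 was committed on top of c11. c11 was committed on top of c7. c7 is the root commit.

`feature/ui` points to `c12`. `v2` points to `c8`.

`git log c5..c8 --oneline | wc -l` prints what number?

Reachable from c8: {c1, c10, c11, c2, c3, c4, c5, c6, c7, c8, c9}.
Reachable from c5: {c10, c11, c5, c7}.
In c8's history but not c5's: {c1, c2, c3, c4, c6, c8, c9} — 7 commits.

7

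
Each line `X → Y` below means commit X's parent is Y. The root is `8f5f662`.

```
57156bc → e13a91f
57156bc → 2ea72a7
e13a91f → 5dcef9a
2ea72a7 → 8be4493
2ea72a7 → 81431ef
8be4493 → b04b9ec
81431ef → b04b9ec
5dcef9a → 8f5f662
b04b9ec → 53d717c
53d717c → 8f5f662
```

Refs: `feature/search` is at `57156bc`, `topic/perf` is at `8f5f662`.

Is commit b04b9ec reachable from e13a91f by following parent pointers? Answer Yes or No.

Ancestors of e13a91f: {5dcef9a, 8f5f662, e13a91f}.
b04b9ec is not in that set, so it is not an ancestor of e13a91f.

No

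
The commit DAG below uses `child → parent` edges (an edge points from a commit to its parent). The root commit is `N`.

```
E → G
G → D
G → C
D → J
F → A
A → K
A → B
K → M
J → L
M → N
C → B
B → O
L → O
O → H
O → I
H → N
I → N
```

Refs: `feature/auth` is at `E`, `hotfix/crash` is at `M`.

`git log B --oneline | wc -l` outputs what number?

5

Walking parent pointers from B: reachable set = {B, H, I, N, O}.
That is 5 commits.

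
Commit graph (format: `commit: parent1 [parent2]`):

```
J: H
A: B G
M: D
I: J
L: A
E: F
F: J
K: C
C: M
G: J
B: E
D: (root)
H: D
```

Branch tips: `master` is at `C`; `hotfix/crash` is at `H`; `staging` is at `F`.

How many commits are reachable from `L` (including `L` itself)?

9

Walking parent pointers from L: reachable set = {A, B, D, E, F, G, H, J, L}.
That is 9 commits.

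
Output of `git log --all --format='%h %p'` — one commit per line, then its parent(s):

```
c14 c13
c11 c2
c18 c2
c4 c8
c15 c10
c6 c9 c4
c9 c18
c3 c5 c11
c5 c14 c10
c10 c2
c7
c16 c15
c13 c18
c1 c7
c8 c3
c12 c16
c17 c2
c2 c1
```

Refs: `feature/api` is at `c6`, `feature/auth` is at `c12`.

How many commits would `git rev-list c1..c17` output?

2

Reachable from c17: {c1, c17, c2, c7}.
Reachable from c1: {c1, c7}.
In c17's history but not c1's: {c17, c2} — 2 commits.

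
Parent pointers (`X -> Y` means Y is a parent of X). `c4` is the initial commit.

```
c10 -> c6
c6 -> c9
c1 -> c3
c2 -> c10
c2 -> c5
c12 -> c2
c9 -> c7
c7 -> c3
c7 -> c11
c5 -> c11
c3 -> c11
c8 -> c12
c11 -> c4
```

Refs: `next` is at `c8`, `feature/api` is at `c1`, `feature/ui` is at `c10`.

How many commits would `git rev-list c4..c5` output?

Reachable from c5: {c11, c4, c5}.
Reachable from c4: {c4}.
In c5's history but not c4's: {c11, c5} — 2 commits.

2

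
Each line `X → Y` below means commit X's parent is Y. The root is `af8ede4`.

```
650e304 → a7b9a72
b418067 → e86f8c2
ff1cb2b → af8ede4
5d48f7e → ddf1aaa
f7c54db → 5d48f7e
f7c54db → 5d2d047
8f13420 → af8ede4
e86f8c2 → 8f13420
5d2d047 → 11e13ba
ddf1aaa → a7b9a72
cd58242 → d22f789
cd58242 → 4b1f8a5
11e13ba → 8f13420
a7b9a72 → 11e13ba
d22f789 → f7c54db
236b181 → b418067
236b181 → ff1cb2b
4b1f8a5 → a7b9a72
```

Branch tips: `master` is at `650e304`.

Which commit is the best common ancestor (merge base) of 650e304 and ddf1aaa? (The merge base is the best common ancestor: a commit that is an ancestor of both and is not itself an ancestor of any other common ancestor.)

Ancestors of 650e304: {11e13ba, 650e304, 8f13420, a7b9a72, af8ede4}.
Ancestors of ddf1aaa: {11e13ba, 8f13420, a7b9a72, af8ede4, ddf1aaa}.
Common ancestors: {11e13ba, 8f13420, a7b9a72, af8ede4}.
Among these, a7b9a72 is not an ancestor of any other common ancestor — it is the merge base.

a7b9a72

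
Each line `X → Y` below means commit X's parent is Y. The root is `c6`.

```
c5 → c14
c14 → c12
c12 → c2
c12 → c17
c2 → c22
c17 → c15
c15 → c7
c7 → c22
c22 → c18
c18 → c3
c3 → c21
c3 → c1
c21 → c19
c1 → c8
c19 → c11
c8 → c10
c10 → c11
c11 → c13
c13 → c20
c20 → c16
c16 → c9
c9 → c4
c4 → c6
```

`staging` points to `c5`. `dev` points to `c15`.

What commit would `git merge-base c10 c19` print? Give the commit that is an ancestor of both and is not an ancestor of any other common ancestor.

Ancestors of c10: {c10, c11, c13, c16, c20, c4, c6, c9}.
Ancestors of c19: {c11, c13, c16, c19, c20, c4, c6, c9}.
Common ancestors: {c11, c13, c16, c20, c4, c6, c9}.
Among these, c11 is not an ancestor of any other common ancestor — it is the merge base.

c11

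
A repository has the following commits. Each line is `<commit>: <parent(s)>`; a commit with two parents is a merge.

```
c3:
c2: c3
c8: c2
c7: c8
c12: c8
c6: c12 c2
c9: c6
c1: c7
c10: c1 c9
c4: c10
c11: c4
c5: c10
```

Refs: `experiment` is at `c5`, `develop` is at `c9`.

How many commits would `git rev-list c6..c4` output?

5

Reachable from c4: {c1, c10, c12, c2, c3, c4, c6, c7, c8, c9}.
Reachable from c6: {c12, c2, c3, c6, c8}.
In c4's history but not c6's: {c1, c10, c4, c7, c9} — 5 commits.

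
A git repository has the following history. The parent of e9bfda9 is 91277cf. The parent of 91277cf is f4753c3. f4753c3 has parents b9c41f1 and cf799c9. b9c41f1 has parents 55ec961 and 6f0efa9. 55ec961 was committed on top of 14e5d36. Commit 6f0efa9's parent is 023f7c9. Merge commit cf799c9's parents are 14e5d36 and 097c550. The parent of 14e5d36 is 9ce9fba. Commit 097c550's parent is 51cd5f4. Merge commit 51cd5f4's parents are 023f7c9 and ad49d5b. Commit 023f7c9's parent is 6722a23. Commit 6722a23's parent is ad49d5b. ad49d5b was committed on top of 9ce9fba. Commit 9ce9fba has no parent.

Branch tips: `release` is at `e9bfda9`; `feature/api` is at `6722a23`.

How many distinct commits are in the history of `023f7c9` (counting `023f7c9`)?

Walking parent pointers from 023f7c9: reachable set = {023f7c9, 6722a23, 9ce9fba, ad49d5b}.
That is 4 commits.

4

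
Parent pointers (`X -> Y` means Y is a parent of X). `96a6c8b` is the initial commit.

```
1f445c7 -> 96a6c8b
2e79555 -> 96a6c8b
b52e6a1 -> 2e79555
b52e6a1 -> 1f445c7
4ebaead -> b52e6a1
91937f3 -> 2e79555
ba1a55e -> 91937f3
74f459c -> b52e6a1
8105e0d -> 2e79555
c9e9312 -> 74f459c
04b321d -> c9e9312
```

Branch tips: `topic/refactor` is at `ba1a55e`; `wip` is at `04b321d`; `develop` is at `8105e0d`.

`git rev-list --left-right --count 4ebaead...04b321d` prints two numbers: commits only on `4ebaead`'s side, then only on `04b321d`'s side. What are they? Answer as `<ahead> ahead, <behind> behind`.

Reachable from 4ebaead: {1f445c7, 2e79555, 4ebaead, 96a6c8b, b52e6a1}.
Reachable from 04b321d: {04b321d, 1f445c7, 2e79555, 74f459c, 96a6c8b, b52e6a1, c9e9312}.
Only in 4ebaead's history (ahead): {4ebaead} — 1.
Only in 04b321d's history (behind): {04b321d, 74f459c, c9e9312} — 3.

1 ahead, 3 behind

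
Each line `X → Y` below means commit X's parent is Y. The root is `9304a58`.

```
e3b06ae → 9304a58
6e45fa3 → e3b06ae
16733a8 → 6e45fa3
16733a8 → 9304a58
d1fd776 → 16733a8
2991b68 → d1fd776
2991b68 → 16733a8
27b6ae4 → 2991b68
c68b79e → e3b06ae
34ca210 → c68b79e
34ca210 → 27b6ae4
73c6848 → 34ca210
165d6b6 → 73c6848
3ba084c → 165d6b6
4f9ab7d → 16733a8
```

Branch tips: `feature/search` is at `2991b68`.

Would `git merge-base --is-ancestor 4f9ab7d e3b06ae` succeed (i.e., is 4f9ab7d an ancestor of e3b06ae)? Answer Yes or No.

Ancestors of e3b06ae: {9304a58, e3b06ae}.
4f9ab7d is not in that set, so it is not an ancestor of e3b06ae.

No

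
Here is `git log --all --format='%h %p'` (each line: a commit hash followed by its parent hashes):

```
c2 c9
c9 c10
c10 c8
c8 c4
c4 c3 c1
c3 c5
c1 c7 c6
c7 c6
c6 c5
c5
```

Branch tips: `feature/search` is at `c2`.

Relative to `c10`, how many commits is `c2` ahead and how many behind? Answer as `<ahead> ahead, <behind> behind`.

Reachable from c2: {c1, c10, c2, c3, c4, c5, c6, c7, c8, c9}.
Reachable from c10: {c1, c10, c3, c4, c5, c6, c7, c8}.
Only in c2's history (ahead): {c2, c9} — 2.
Only in c10's history (behind): {} — 0.

2 ahead, 0 behind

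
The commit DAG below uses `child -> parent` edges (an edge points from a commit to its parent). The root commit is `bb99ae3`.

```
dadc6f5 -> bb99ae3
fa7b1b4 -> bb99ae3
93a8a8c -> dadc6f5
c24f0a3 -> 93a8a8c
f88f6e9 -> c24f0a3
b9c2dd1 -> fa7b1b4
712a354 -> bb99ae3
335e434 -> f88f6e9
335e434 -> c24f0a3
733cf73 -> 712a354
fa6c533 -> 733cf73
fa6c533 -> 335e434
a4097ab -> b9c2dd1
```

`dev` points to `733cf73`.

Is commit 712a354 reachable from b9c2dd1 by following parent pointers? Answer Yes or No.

No

Ancestors of b9c2dd1: {b9c2dd1, bb99ae3, fa7b1b4}.
712a354 is not in that set, so it is not an ancestor of b9c2dd1.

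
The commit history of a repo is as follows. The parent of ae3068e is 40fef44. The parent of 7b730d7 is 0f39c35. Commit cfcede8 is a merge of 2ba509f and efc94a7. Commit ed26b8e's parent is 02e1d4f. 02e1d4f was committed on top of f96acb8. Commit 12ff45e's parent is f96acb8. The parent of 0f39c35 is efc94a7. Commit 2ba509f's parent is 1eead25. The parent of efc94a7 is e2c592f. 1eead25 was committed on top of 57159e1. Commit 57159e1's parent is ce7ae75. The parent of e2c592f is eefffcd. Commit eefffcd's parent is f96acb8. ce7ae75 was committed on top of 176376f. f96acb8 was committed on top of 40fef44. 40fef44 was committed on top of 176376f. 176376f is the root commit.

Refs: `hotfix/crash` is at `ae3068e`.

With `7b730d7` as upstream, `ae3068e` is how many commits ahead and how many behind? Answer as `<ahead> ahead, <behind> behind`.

1 ahead, 6 behind

Reachable from ae3068e: {176376f, 40fef44, ae3068e}.
Reachable from 7b730d7: {0f39c35, 176376f, 40fef44, 7b730d7, e2c592f, eefffcd, efc94a7, f96acb8}.
Only in ae3068e's history (ahead): {ae3068e} — 1.
Only in 7b730d7's history (behind): {0f39c35, 7b730d7, e2c592f, eefffcd, efc94a7, f96acb8} — 6.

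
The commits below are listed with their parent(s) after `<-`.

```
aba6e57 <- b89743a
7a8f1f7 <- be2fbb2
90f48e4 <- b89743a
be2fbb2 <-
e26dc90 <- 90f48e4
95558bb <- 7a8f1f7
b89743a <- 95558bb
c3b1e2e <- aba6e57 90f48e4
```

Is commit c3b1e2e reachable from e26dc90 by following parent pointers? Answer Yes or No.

Ancestors of e26dc90: {7a8f1f7, 90f48e4, 95558bb, b89743a, be2fbb2, e26dc90}.
c3b1e2e is not in that set, so it is not an ancestor of e26dc90.

No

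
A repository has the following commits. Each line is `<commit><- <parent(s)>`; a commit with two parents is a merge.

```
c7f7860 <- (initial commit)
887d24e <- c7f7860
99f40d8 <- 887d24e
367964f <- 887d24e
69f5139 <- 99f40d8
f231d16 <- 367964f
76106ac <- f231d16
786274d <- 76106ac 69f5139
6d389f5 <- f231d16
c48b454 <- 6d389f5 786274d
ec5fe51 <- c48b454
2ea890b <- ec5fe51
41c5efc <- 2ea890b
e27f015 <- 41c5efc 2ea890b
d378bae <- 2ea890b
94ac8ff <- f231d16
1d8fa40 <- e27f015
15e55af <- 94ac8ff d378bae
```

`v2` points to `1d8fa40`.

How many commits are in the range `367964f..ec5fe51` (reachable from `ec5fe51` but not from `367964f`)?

8

Reachable from ec5fe51: {367964f, 69f5139, 6d389f5, 76106ac, 786274d, 887d24e, 99f40d8, c48b454, c7f7860, ec5fe51, f231d16}.
Reachable from 367964f: {367964f, 887d24e, c7f7860}.
In ec5fe51's history but not 367964f's: {69f5139, 6d389f5, 76106ac, 786274d, 99f40d8, c48b454, ec5fe51, f231d16} — 8 commits.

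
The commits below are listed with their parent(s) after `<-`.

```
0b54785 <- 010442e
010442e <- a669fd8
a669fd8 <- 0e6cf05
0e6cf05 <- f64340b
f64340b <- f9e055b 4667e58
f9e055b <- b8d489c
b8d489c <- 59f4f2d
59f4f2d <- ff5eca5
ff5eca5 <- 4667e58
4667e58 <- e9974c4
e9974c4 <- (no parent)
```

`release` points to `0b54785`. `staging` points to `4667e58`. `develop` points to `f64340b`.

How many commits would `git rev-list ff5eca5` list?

Walking parent pointers from ff5eca5: reachable set = {4667e58, e9974c4, ff5eca5}.
That is 3 commits.

3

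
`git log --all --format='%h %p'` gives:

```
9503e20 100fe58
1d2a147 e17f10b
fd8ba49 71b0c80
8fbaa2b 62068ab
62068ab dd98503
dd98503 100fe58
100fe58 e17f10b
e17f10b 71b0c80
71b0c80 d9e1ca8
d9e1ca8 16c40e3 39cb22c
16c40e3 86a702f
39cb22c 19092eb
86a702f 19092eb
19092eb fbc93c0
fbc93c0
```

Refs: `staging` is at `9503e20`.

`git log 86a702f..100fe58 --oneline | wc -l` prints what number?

Reachable from 100fe58: {100fe58, 16c40e3, 19092eb, 39cb22c, 71b0c80, 86a702f, d9e1ca8, e17f10b, fbc93c0}.
Reachable from 86a702f: {19092eb, 86a702f, fbc93c0}.
In 100fe58's history but not 86a702f's: {100fe58, 16c40e3, 39cb22c, 71b0c80, d9e1ca8, e17f10b} — 6 commits.

6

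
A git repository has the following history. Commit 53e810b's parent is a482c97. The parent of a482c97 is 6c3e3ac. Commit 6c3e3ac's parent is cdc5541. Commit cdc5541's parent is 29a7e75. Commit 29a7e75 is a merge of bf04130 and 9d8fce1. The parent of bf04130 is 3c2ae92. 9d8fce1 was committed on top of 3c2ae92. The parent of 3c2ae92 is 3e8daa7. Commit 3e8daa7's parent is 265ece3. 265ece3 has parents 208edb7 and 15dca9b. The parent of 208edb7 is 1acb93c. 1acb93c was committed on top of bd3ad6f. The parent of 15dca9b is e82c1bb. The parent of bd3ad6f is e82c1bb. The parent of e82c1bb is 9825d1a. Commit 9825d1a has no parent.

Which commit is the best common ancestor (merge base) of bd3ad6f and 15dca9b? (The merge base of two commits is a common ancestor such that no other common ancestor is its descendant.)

Ancestors of bd3ad6f: {9825d1a, bd3ad6f, e82c1bb}.
Ancestors of 15dca9b: {15dca9b, 9825d1a, e82c1bb}.
Common ancestors: {9825d1a, e82c1bb}.
Among these, e82c1bb is not an ancestor of any other common ancestor — it is the merge base.

e82c1bb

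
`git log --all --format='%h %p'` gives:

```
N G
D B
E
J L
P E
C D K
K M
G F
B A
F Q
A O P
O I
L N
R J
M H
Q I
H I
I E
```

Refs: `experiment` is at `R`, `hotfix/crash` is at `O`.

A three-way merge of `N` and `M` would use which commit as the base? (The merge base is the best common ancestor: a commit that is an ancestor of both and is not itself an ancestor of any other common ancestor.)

I

Ancestors of N: {E, F, G, I, N, Q}.
Ancestors of M: {E, H, I, M}.
Common ancestors: {E, I}.
Among these, I is not an ancestor of any other common ancestor — it is the merge base.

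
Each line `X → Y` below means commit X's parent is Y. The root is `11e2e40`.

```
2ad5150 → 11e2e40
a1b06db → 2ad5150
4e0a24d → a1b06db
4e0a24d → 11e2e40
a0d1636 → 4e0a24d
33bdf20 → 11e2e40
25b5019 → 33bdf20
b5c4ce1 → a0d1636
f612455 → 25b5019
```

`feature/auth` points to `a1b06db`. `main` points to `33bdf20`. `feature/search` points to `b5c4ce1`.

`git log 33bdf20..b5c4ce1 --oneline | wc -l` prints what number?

5

Reachable from b5c4ce1: {11e2e40, 2ad5150, 4e0a24d, a0d1636, a1b06db, b5c4ce1}.
Reachable from 33bdf20: {11e2e40, 33bdf20}.
In b5c4ce1's history but not 33bdf20's: {2ad5150, 4e0a24d, a0d1636, a1b06db, b5c4ce1} — 5 commits.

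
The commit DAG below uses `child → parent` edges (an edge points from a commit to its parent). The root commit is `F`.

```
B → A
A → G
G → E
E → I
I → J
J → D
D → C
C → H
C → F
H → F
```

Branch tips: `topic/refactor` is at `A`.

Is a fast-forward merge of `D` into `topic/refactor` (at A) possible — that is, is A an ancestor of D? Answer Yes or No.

A fast-forward from A to D is possible iff A is an ancestor of D.
Ancestors of D: {C, D, F, H}.
A is not among them, so fast-forward is not possible.

No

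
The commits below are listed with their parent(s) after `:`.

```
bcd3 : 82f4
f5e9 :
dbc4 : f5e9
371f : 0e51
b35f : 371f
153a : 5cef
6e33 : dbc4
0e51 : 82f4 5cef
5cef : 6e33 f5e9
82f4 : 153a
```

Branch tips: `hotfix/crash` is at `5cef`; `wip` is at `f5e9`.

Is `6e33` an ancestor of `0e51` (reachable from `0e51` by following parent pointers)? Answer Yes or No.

Yes

Ancestors of 0e51 (commits reachable by following parents): {0e51, 153a, 5cef, 6e33, 82f4, dbc4, f5e9}.
6e33 is in that set, so it is an ancestor of 0e51.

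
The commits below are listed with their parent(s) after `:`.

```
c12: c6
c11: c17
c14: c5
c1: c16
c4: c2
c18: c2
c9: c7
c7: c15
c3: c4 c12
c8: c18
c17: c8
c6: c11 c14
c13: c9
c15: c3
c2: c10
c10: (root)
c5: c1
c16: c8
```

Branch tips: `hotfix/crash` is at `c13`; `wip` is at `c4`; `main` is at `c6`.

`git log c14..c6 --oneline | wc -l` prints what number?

3

Reachable from c6: {c1, c10, c11, c14, c16, c17, c18, c2, c5, c6, c8}.
Reachable from c14: {c1, c10, c14, c16, c18, c2, c5, c8}.
In c6's history but not c14's: {c11, c17, c6} — 3 commits.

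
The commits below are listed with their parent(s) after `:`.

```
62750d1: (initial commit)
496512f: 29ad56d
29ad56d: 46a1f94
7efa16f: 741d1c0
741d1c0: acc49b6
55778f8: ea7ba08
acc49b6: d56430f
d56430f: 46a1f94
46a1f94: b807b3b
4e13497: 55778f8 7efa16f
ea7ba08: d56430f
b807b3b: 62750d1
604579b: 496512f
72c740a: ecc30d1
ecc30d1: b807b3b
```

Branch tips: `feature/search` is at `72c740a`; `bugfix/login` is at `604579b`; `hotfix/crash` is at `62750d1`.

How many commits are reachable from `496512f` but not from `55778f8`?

Reachable from 496512f: {29ad56d, 46a1f94, 496512f, 62750d1, b807b3b}.
Reachable from 55778f8: {46a1f94, 55778f8, 62750d1, b807b3b, d56430f, ea7ba08}.
In 496512f's history but not 55778f8's: {29ad56d, 496512f} — 2 commits.

2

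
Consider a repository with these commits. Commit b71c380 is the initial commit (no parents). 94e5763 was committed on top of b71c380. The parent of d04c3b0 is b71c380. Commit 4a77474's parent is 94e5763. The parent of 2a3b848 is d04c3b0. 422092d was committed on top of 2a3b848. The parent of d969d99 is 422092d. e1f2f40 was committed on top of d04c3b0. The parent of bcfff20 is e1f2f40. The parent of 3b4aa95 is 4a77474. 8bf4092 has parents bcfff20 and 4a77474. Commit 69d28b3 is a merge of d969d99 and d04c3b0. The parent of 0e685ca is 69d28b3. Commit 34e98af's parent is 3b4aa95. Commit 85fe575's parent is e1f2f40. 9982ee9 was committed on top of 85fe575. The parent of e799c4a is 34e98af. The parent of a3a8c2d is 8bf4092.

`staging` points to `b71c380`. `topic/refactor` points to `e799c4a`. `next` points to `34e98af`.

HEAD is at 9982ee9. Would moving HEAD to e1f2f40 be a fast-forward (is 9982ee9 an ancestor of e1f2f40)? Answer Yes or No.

A fast-forward from 9982ee9 to e1f2f40 is possible iff 9982ee9 is an ancestor of e1f2f40.
Ancestors of e1f2f40: {b71c380, d04c3b0, e1f2f40}.
9982ee9 is not among them, so fast-forward is not possible.

No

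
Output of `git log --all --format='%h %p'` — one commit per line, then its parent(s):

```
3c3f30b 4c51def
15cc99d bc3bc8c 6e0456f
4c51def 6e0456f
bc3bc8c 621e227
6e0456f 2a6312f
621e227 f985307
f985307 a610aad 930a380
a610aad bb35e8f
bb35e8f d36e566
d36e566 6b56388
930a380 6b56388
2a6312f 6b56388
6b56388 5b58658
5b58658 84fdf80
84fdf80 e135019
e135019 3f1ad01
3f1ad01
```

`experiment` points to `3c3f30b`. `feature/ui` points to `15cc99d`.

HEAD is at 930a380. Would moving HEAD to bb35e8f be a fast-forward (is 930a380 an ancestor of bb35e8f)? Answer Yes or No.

A fast-forward from 930a380 to bb35e8f is possible iff 930a380 is an ancestor of bb35e8f.
Ancestors of bb35e8f: {3f1ad01, 5b58658, 6b56388, 84fdf80, bb35e8f, d36e566, e135019}.
930a380 is not among them, so fast-forward is not possible.

No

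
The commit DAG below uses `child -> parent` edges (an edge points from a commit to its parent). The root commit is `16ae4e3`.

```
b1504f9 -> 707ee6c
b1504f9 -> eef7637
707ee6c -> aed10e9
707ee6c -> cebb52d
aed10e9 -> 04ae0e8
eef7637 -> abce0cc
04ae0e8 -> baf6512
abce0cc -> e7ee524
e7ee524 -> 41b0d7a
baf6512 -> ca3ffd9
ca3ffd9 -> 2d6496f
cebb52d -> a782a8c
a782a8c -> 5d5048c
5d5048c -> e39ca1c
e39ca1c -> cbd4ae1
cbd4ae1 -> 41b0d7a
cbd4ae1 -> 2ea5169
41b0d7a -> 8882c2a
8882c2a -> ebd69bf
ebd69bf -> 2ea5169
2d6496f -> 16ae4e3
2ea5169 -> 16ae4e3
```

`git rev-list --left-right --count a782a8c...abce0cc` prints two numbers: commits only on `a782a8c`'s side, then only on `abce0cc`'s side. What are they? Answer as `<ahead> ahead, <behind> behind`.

4 ahead, 2 behind

Reachable from a782a8c: {16ae4e3, 2ea5169, 41b0d7a, 5d5048c, 8882c2a, a782a8c, cbd4ae1, e39ca1c, ebd69bf}.
Reachable from abce0cc: {16ae4e3, 2ea5169, 41b0d7a, 8882c2a, abce0cc, e7ee524, ebd69bf}.
Only in a782a8c's history (ahead): {5d5048c, a782a8c, cbd4ae1, e39ca1c} — 4.
Only in abce0cc's history (behind): {abce0cc, e7ee524} — 2.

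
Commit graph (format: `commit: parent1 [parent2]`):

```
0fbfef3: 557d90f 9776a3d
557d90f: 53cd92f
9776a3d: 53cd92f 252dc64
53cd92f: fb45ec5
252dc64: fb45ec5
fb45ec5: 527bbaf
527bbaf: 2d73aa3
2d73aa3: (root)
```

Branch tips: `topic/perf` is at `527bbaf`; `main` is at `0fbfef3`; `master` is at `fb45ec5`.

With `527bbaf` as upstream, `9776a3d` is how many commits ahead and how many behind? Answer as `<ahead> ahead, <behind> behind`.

Reachable from 9776a3d: {252dc64, 2d73aa3, 527bbaf, 53cd92f, 9776a3d, fb45ec5}.
Reachable from 527bbaf: {2d73aa3, 527bbaf}.
Only in 9776a3d's history (ahead): {252dc64, 53cd92f, 9776a3d, fb45ec5} — 4.
Only in 527bbaf's history (behind): {} — 0.

4 ahead, 0 behind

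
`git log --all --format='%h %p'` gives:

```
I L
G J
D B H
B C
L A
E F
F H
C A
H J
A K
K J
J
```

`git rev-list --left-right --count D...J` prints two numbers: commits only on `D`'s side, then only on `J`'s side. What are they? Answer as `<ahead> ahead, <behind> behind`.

Reachable from D: {A, B, C, D, H, J, K}.
Reachable from J: {J}.
Only in D's history (ahead): {A, B, C, D, H, K} — 6.
Only in J's history (behind): {} — 0.

6 ahead, 0 behind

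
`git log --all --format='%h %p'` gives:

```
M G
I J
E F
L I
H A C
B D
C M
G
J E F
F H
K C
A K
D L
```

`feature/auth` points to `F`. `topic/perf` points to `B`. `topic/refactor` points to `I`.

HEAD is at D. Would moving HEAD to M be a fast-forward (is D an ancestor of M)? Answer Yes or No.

A fast-forward from D to M is possible iff D is an ancestor of M.
Ancestors of M: {G, M}.
D is not among them, so fast-forward is not possible.

No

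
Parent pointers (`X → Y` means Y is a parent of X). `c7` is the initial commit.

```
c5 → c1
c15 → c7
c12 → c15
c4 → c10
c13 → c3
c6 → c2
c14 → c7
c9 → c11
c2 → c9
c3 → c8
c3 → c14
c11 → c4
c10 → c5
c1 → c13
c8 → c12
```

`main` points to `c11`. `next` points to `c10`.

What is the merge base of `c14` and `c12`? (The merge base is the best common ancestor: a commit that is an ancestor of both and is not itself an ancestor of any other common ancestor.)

c7

Ancestors of c14: {c14, c7}.
Ancestors of c12: {c12, c15, c7}.
Common ancestors: {c7}.
The only common ancestor is c7, so it is the merge base.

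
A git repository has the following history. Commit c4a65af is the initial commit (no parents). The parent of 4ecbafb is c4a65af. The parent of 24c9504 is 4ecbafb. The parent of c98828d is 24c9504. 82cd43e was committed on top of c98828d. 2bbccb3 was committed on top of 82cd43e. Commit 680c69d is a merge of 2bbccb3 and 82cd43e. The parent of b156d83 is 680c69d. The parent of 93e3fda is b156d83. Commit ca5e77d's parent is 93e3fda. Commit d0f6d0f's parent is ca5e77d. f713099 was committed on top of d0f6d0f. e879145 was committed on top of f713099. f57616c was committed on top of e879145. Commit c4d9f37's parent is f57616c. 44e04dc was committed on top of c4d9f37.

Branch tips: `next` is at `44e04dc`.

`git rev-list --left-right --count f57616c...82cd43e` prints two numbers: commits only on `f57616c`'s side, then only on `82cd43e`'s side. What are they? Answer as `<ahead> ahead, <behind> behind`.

9 ahead, 0 behind

Reachable from f57616c: {24c9504, 2bbccb3, 4ecbafb, 680c69d, 82cd43e, 93e3fda, b156d83, c4a65af, c98828d, ca5e77d, d0f6d0f, e879145, f57616c, f713099}.
Reachable from 82cd43e: {24c9504, 4ecbafb, 82cd43e, c4a65af, c98828d}.
Only in f57616c's history (ahead): {2bbccb3, 680c69d, 93e3fda, b156d83, ca5e77d, d0f6d0f, e879145, f57616c, f713099} — 9.
Only in 82cd43e's history (behind): {} — 0.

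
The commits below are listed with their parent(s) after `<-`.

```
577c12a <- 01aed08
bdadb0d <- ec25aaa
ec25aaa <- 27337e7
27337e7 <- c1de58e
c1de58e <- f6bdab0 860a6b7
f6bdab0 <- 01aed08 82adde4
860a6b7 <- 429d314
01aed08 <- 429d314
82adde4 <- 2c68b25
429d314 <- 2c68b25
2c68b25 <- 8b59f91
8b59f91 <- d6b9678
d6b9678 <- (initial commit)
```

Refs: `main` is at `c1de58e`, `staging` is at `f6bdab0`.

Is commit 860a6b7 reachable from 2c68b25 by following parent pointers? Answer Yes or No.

No

Ancestors of 2c68b25: {2c68b25, 8b59f91, d6b9678}.
860a6b7 is not in that set, so it is not an ancestor of 2c68b25.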